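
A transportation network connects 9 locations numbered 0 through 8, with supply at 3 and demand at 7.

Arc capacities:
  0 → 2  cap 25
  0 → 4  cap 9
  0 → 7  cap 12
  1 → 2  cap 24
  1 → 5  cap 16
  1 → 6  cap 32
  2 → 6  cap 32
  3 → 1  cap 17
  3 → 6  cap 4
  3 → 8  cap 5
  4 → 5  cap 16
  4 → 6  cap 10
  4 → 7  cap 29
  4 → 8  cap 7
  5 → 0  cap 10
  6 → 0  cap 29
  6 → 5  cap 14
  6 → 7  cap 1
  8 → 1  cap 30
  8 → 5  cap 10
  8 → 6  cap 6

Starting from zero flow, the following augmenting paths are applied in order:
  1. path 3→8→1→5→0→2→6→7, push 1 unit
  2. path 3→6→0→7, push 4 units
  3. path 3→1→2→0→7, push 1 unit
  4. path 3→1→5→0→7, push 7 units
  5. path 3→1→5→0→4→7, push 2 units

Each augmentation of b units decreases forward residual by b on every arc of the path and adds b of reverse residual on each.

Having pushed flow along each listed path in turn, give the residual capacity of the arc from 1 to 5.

after path 1 (3→8→1→5→0→2→6→7, push 1): res(1,5)=15
after path 2 (3→6→0→7, push 4): res(1,5)=15
after path 3 (3→1→2→0→7, push 1): res(1,5)=15
after path 4 (3→1→5→0→7, push 7): res(1,5)=8
after path 5 (3→1→5→0→4→7, push 2): res(1,5)=6

Residual capacity of (1,5): 6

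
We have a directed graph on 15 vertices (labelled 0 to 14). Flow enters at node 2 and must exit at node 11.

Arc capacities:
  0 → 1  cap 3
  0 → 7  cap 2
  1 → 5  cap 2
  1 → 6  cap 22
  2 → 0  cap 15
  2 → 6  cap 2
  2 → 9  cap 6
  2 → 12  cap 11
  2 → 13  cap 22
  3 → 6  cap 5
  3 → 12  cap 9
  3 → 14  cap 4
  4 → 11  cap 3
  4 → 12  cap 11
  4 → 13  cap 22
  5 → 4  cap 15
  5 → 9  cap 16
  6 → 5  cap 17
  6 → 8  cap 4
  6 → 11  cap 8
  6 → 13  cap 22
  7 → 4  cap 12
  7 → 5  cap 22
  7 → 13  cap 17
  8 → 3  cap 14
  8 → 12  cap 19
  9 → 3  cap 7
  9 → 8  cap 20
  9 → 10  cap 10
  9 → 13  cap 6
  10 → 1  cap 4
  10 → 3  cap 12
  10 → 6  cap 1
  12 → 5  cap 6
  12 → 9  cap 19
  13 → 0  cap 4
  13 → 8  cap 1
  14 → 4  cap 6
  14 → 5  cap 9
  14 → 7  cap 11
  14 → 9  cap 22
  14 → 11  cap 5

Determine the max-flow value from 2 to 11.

augment #1: 2→6→11 bottleneck 2, total now 2
augment #2: 2→0→1→6→11 bottleneck 3, total now 5
augment #3: 2→0→7→4→11 bottleneck 2, total now 7
augment #4: 2→9→3→6→11 bottleneck 3, total now 10
augment #5: 2→9→3→14→11 bottleneck 3, total now 13
augment #6: 2→12→5→4→11 bottleneck 1, total now 14
augment #7: 2→12→9→3→14→11 bottleneck 1, total now 15

Maximum flow value: 15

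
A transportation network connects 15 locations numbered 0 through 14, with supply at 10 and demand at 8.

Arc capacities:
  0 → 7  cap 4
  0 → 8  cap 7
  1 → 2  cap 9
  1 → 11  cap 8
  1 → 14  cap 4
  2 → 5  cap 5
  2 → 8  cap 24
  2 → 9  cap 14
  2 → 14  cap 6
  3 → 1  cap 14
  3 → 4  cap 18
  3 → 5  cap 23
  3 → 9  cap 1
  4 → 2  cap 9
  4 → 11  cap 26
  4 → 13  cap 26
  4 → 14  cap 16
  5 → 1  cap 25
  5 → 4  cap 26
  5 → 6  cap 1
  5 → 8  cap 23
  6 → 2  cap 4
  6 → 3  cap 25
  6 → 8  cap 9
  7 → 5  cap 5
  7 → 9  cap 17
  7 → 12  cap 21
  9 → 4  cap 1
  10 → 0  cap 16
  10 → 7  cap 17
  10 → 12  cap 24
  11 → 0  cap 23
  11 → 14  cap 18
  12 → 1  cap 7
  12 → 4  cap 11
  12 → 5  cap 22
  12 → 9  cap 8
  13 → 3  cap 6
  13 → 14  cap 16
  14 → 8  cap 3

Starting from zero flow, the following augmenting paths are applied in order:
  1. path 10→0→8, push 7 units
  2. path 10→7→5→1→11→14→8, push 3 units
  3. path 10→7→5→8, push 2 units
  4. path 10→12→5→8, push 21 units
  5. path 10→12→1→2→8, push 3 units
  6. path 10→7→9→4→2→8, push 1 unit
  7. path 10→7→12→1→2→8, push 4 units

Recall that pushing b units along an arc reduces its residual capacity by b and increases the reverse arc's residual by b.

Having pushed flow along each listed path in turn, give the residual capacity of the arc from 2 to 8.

after path 1 (10→0→8, push 7): res(2,8)=24
after path 2 (10→7→5→1→11→14→8, push 3): res(2,8)=24
after path 3 (10→7→5→8, push 2): res(2,8)=24
after path 4 (10→12→5→8, push 21): res(2,8)=24
after path 5 (10→12→1→2→8, push 3): res(2,8)=21
after path 6 (10→7→9→4→2→8, push 1): res(2,8)=20
after path 7 (10→7→12→1→2→8, push 4): res(2,8)=16

Residual capacity of (2,8): 16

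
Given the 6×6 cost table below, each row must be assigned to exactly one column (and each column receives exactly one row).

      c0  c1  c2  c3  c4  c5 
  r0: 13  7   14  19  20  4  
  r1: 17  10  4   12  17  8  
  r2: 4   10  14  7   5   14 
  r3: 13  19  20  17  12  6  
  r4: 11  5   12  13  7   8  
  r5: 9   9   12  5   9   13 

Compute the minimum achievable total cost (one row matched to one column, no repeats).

Minimum assignment cost: 33

optimal assignment: row0→col1 (cost 7), row1→col2 (cost 4), row2→col0 (cost 4), row3→col5 (cost 6), row4→col4 (cost 7), row5→col3 (cost 5)
total = 7 + 4 + 4 + 6 + 7 + 5 = 33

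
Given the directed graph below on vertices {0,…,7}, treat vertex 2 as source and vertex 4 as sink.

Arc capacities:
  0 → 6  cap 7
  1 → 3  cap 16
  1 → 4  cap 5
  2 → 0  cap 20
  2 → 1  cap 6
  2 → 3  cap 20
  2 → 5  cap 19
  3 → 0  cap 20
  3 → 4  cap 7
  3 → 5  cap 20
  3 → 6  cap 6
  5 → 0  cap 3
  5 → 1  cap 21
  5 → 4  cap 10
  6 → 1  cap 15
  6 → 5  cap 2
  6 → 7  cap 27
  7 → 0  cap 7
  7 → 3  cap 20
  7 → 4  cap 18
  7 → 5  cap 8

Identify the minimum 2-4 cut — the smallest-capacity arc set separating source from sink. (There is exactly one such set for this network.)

augment #1: 2→1→4 push 5
augment #2: 2→3→4 push 7
augment #3: 2→5→4 push 10
augment #4: 2→0→6→7→4 push 7
augment #5: 2→3→6→7→4 push 6
max flow = 35; residual-reachable set from 2 gives S-side
cut edges (S→T): {(0,6), (1,4), (3,4), (3,6), (5,4)} total cap 35

Min-cut arcs: {(0,6), (1,4), (3,4), (3,6), (5,4)} (total capacity 35)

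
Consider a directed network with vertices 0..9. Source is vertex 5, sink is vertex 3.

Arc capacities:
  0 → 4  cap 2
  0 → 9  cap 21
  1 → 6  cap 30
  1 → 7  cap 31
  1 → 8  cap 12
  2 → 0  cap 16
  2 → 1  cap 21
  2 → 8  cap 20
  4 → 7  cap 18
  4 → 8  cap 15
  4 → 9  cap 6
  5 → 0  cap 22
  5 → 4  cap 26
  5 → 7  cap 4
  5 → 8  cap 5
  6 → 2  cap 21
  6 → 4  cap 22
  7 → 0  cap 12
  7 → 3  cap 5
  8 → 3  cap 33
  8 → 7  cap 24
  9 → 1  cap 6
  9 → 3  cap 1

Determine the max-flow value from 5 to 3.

Maximum flow value: 32

augment #1: 5→7→3 bottleneck 4, total now 4
augment #2: 5→8→3 bottleneck 5, total now 9
augment #3: 5→0→9→3 bottleneck 1, total now 10
augment #4: 5→4→7→3 bottleneck 1, total now 11
augment #5: 5→4→8→3 bottleneck 15, total now 26
augment #6: 5→0→9→1→8→3 bottleneck 6, total now 32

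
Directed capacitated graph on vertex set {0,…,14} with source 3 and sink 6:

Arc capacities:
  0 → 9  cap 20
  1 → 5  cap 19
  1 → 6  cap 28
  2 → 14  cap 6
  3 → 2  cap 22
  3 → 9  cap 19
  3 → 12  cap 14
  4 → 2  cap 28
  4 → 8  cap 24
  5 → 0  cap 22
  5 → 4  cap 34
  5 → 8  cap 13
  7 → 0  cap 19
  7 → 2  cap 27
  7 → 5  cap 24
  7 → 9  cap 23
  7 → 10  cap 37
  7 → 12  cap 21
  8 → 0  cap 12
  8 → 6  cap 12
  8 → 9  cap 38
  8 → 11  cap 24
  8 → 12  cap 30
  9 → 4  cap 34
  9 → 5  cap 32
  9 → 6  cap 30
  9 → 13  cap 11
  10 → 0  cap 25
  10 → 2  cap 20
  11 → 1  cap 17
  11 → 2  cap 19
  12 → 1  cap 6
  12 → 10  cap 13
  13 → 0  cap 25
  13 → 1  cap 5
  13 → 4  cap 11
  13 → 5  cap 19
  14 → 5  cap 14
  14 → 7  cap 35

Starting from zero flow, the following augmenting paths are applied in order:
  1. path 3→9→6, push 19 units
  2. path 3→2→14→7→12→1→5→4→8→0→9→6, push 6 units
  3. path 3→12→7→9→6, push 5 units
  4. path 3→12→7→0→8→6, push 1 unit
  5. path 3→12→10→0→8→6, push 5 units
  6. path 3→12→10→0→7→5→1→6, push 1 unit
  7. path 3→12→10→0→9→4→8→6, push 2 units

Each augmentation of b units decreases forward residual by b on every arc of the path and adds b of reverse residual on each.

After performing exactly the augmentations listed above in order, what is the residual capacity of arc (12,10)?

after path 1 (3→9→6, push 19): res(12,10)=13
after path 2 (3→2→14→7→12→1→5→4→8→0→9→6, push 6): res(12,10)=13
after path 3 (3→12→7→9→6, push 5): res(12,10)=13
after path 4 (3→12→7→0→8→6, push 1): res(12,10)=13
after path 5 (3→12→10→0→8→6, push 5): res(12,10)=8
after path 6 (3→12→10→0→7→5→1→6, push 1): res(12,10)=7
after path 7 (3→12→10→0→9→4→8→6, push 2): res(12,10)=5

Residual capacity of (12,10): 5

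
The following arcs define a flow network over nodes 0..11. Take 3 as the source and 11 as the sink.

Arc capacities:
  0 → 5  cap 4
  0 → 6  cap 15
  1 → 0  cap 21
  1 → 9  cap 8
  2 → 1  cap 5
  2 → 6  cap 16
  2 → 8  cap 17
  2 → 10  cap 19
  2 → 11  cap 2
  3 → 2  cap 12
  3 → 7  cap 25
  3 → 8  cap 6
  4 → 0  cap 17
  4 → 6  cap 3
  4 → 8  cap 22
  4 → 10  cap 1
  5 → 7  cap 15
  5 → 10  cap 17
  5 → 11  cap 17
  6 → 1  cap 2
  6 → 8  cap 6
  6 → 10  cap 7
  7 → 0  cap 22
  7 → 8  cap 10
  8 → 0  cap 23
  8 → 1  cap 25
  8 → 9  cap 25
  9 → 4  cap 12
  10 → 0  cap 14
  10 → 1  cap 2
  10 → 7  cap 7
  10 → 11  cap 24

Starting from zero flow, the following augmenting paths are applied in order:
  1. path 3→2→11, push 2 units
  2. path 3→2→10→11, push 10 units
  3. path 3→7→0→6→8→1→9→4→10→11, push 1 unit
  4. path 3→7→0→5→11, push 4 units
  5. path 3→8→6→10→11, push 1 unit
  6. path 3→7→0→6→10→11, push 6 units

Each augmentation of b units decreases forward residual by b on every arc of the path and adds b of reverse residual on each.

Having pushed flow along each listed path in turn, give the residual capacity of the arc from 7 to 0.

after path 1 (3→2→11, push 2): res(7,0)=22
after path 2 (3→2→10→11, push 10): res(7,0)=22
after path 3 (3→7→0→6→8→1→9→4→10→11, push 1): res(7,0)=21
after path 4 (3→7→0→5→11, push 4): res(7,0)=17
after path 5 (3→8→6→10→11, push 1): res(7,0)=17
after path 6 (3→7→0→6→10→11, push 6): res(7,0)=11

Residual capacity of (7,0): 11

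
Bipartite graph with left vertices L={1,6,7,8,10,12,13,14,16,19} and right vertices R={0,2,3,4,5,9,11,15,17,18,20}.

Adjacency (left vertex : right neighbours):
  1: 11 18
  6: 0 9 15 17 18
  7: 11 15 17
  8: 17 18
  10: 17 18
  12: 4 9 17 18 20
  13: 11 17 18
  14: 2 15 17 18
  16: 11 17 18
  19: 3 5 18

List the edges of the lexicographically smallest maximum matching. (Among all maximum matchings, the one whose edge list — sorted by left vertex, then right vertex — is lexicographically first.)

|M| = 8 (so the lex-smallest maximum matching has 8 edges)
process left vertices in ascending order; for each, take the smallest-labelled available neighbour that still permits 8 edges overall, or leave it unmatched if none does
lex-smallest matching: {1-11, 6-0, 7-15, 8-17, 10-18, 12-4, 14-2, 19-3}

Lex-smallest maximum matching: {(1,11), (6,0), (7,15), (8,17), (10,18), (12,4), (14,2), (19,3)}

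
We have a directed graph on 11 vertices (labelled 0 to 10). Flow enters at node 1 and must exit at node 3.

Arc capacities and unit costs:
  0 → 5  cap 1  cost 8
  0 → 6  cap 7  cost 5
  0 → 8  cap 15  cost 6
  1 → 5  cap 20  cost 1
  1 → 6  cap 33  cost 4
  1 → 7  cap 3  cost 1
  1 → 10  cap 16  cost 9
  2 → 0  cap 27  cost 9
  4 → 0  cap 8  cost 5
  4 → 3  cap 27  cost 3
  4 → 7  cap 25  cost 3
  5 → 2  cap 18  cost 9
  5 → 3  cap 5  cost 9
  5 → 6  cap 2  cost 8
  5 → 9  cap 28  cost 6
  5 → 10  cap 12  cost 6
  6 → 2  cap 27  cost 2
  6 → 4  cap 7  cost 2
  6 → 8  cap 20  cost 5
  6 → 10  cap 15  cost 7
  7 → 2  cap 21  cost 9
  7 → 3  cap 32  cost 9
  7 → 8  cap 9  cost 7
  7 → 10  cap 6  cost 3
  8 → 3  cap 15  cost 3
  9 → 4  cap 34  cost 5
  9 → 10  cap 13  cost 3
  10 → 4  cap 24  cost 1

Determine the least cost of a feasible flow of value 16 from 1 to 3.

Minimum cost for 16 units: 148

shortest-cost path #1: 1→7→10→4→3 push 3 @ unit cost 8 (adds 24)
shortest-cost path #2: 1→6→4→3 push 7 @ unit cost 9 (adds 63)
shortest-cost path #3: 1→5→3 push 5 @ unit cost 10 (adds 50)
shortest-cost path #4: 1→5→10→4→3 push 1 @ unit cost 11 (adds 11)
total cost = 148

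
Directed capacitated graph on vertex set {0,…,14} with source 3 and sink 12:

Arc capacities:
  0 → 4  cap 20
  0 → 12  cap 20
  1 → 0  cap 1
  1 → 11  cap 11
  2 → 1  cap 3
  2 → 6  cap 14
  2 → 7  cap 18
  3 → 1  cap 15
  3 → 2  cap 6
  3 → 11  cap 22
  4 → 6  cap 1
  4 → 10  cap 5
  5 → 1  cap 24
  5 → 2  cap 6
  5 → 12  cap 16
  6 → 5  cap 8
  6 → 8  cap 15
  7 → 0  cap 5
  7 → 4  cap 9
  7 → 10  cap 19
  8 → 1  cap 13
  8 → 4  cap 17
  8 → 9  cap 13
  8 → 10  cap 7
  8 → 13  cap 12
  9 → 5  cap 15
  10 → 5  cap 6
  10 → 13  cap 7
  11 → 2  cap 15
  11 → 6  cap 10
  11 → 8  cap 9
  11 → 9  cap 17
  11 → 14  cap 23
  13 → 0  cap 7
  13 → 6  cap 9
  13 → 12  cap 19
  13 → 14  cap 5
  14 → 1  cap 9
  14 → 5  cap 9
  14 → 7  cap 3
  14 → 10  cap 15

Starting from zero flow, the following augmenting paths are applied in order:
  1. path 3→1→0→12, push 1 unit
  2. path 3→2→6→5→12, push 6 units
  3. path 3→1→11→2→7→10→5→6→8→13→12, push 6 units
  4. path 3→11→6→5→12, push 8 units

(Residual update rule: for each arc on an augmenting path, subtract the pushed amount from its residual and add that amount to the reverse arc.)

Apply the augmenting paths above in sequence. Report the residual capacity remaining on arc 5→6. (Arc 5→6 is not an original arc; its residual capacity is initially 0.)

after path 1 (3→1→0→12, push 1): res(5,6)=0
after path 2 (3→2→6→5→12, push 6): res(5,6)=6
after path 3 (3→1→11→2→7→10→5→6→8→13→12, push 6): res(5,6)=0
after path 4 (3→11→6→5→12, push 8): res(5,6)=8

Residual capacity of (5,6): 8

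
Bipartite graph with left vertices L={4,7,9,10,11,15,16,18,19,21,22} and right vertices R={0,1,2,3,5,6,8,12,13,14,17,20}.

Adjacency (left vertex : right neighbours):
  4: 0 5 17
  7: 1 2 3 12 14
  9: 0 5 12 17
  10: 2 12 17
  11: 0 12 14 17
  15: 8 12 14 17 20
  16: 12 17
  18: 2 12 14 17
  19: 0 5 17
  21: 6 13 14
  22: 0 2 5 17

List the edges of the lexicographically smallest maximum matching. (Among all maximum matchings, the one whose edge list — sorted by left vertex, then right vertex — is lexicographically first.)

Lex-smallest maximum matching: {(4,0), (7,1), (9,5), (10,2), (11,12), (15,8), (16,17), (18,14), (21,6)}

|M| = 9 (so the lex-smallest maximum matching has 9 edges)
process left vertices in ascending order; for each, take the smallest-labelled available neighbour that still permits 9 edges overall, or leave it unmatched if none does
lex-smallest matching: {4-0, 7-1, 9-5, 10-2, 11-12, 15-8, 16-17, 18-14, 21-6}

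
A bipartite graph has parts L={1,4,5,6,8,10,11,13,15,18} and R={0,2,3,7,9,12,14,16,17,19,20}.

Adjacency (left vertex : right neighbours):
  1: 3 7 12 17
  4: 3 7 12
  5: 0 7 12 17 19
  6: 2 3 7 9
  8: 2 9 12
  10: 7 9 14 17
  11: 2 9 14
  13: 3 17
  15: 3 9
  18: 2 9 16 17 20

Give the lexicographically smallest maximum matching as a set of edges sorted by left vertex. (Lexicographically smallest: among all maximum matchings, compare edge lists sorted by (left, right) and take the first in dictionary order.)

Lex-smallest maximum matching: {(1,3), (4,7), (5,0), (6,2), (8,12), (10,9), (11,14), (13,17), (18,16)}

|M| = 9 (so the lex-smallest maximum matching has 9 edges)
process left vertices in ascending order; for each, take the smallest-labelled available neighbour that still permits 9 edges overall, or leave it unmatched if none does
lex-smallest matching: {1-3, 4-7, 5-0, 6-2, 8-12, 10-9, 11-14, 13-17, 18-16}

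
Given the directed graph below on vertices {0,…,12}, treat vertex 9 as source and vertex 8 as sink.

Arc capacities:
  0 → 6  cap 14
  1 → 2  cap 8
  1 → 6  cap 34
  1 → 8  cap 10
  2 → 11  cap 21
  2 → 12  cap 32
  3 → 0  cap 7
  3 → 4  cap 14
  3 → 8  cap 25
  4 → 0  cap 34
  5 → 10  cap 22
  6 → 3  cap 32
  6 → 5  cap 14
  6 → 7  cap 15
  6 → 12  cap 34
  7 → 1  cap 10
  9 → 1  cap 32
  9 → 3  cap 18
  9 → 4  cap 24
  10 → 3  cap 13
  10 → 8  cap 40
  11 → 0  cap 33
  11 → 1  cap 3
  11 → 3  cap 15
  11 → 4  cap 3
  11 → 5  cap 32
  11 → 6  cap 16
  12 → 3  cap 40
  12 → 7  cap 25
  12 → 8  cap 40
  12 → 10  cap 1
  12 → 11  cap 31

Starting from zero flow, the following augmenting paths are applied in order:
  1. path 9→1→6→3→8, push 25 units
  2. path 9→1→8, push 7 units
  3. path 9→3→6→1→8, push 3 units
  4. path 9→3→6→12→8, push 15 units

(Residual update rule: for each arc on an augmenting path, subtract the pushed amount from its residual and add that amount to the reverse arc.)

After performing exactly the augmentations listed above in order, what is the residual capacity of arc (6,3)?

Residual capacity of (6,3): 25

after path 1 (9→1→6→3→8, push 25): res(6,3)=7
after path 2 (9→1→8, push 7): res(6,3)=7
after path 3 (9→3→6→1→8, push 3): res(6,3)=10
after path 4 (9→3→6→12→8, push 15): res(6,3)=25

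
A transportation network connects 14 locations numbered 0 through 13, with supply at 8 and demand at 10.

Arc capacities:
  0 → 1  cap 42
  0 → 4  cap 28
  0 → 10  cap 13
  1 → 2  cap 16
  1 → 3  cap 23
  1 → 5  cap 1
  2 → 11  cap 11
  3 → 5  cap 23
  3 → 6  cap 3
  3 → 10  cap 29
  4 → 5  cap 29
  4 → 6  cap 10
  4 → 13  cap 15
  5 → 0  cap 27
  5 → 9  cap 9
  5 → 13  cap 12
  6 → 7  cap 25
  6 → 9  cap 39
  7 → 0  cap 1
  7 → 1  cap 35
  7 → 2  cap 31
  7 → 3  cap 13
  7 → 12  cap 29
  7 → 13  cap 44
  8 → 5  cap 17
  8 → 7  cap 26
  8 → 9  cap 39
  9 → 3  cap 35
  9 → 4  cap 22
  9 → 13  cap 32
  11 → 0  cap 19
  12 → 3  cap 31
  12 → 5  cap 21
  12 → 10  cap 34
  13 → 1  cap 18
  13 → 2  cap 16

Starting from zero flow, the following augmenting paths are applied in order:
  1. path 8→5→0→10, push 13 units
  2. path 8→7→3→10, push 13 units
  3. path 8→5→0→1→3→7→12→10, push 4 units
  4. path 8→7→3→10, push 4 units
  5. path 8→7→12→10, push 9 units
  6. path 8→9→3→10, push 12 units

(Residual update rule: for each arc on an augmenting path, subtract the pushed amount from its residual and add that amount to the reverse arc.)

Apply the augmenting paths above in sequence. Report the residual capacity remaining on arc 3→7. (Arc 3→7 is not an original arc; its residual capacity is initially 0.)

after path 1 (8→5→0→10, push 13): res(3,7)=0
after path 2 (8→7→3→10, push 13): res(3,7)=13
after path 3 (8→5→0→1→3→7→12→10, push 4): res(3,7)=9
after path 4 (8→7→3→10, push 4): res(3,7)=13
after path 5 (8→7→12→10, push 9): res(3,7)=13
after path 6 (8→9→3→10, push 12): res(3,7)=13

Residual capacity of (3,7): 13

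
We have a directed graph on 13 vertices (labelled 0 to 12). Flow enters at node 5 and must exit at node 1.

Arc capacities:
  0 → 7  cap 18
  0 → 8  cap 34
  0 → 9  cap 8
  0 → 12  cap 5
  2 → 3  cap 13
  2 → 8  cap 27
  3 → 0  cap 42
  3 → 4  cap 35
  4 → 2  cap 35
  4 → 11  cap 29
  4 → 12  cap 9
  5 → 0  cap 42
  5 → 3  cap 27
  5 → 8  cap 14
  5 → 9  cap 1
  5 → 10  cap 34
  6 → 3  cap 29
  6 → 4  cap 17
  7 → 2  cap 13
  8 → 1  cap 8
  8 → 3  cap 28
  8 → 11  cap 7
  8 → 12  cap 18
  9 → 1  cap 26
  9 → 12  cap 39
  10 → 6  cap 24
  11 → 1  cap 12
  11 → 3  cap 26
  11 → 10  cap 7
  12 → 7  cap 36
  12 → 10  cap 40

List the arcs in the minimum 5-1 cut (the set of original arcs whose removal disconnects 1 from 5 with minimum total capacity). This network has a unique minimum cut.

augment #1: 5→8→1 push 8
augment #2: 5→9→1 push 1
augment #3: 5→0→9→1 push 8
augment #4: 5→8→11→1 push 6
augment #5: 5→0→8→11→1 push 1
augment #6: 5→3→4→11→1 push 5
max flow = 29; residual-reachable set from 5 gives S-side
cut edges (S→T): {(0,9), (5,9), (8,1), (11,1)} total cap 29

Min-cut arcs: {(0,9), (5,9), (8,1), (11,1)} (total capacity 29)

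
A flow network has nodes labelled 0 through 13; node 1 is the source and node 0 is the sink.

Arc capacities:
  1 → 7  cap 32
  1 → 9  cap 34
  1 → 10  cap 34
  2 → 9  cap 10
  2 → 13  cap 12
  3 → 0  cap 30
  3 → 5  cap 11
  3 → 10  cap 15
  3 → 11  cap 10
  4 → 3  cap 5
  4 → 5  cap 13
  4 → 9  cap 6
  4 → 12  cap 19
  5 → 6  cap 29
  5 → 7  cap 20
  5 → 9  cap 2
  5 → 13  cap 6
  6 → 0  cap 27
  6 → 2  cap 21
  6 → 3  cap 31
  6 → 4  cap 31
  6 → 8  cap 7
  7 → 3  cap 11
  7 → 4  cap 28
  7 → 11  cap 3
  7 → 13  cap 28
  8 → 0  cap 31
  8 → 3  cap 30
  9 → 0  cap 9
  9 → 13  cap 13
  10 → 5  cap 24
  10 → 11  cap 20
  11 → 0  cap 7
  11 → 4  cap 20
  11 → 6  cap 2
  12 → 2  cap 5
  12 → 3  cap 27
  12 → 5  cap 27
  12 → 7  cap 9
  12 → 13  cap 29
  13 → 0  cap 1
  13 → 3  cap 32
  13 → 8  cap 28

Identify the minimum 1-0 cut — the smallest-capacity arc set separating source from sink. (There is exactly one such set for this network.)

augment #1: 1→9→0 push 9
augment #2: 1→7→3→0 push 11
augment #3: 1→7→11→0 push 3
augment #4: 1→7→13→0 push 1
augment #5: 1→10→11→0 push 4
augment #6: 1→7→4→3→0 push 5
augment #7: 1→7→13→3→0 push 12
augment #8: 1→9→13→3→0 push 2
augment #9: 1→9→13→8→0 push 11
augment #10: 1→10→5→6→0 push 24
augment #11: 1→10→11→6→0 push 2
augment #12: 1→10→11→4→5→6→0 push 1
augment #13: 1→10→11→7→13→8→0 push 3
max flow = 88; residual-reachable set from 1 gives S-side
cut edges (S→T): {(1,7), (1,10), (9,0), (9,13)} total cap 88

Min-cut arcs: {(1,7), (1,10), (9,0), (9,13)} (total capacity 88)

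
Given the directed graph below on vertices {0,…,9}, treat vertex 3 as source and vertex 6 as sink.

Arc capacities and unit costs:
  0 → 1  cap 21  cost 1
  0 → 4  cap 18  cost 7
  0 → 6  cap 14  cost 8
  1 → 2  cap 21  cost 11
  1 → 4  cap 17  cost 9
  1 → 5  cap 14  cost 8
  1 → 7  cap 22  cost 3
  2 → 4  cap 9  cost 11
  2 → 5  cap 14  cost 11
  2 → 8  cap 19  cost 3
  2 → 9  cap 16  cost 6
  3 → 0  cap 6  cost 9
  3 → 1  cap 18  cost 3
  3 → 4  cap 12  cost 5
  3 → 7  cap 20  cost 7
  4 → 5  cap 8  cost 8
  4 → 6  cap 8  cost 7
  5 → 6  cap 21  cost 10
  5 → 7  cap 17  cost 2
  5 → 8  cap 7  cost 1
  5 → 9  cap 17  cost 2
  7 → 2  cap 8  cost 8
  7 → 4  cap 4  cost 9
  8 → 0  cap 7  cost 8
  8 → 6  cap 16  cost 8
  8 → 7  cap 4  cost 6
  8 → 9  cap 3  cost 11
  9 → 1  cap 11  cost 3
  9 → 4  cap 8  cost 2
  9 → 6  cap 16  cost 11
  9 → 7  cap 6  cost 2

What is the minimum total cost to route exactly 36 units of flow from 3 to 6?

shortest-cost path #1: 3→4→6 push 8 @ unit cost 12 (adds 96)
shortest-cost path #2: 3→0→6 push 6 @ unit cost 17 (adds 102)
shortest-cost path #3: 3→1→5→8→6 push 7 @ unit cost 20 (adds 140)
shortest-cost path #4: 3→1→5→6 push 7 @ unit cost 21 (adds 147)
shortest-cost path #5: 3→4→5→6 push 4 @ unit cost 23 (adds 92)
shortest-cost path #6: 3→1→2→8→6 push 4 @ unit cost 25 (adds 100)
total cost = 677

Minimum cost for 36 units: 677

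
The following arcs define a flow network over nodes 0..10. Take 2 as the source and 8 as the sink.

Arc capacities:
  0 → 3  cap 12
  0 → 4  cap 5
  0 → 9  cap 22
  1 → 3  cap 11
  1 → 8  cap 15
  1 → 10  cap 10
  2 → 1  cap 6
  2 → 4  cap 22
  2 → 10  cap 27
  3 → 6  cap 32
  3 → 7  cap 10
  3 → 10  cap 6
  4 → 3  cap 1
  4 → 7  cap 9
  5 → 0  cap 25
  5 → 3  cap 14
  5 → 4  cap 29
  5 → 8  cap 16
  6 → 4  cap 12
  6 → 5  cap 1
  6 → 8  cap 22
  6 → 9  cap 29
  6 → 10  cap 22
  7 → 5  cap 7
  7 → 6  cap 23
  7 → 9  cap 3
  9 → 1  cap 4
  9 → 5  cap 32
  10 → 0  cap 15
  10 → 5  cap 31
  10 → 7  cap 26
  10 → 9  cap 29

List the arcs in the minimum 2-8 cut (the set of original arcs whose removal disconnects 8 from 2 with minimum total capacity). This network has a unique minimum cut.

augment #1: 2→1→8 push 6
augment #2: 2→10→5→8 push 16
augment #3: 2→4→3→6→8 push 1
augment #4: 2→4→7→6→8 push 9
augment #5: 2→10→7→6→8 push 11
max flow = 43; residual-reachable set from 2 gives S-side
cut edges (S→T): {(2,1), (2,10), (4,3), (4,7)} total cap 43

Min-cut arcs: {(2,1), (2,10), (4,3), (4,7)} (total capacity 43)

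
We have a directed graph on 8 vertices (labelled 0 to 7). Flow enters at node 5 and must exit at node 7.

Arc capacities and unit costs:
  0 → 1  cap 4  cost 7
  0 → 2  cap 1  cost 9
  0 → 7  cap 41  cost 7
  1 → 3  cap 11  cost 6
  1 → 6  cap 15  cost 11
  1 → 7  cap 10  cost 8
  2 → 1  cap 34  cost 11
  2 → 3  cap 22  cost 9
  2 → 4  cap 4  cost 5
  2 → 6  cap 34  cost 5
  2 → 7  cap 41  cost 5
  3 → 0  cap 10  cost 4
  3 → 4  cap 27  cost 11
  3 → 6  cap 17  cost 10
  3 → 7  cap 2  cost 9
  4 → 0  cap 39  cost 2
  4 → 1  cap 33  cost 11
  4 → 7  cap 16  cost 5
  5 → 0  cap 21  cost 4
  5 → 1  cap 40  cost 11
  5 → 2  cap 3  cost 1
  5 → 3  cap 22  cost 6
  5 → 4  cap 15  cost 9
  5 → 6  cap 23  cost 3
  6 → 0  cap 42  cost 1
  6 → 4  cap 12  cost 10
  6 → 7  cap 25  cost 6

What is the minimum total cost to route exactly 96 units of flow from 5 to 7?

Minimum cost for 96 units: 1350

shortest-cost path #1: 5→2→7 push 3 @ unit cost 6 (adds 18)
shortest-cost path #2: 5→6→7 push 23 @ unit cost 9 (adds 207)
shortest-cost path #3: 5→0→7 push 21 @ unit cost 11 (adds 231)
shortest-cost path #4: 5→4→7 push 15 @ unit cost 14 (adds 210)
shortest-cost path #5: 5→3→7 push 2 @ unit cost 15 (adds 30)
shortest-cost path #6: 5→3→0→7 push 10 @ unit cost 17 (adds 170)
shortest-cost path #7: 5→1→7 push 10 @ unit cost 19 (adds 190)
shortest-cost path #8: 5→3→4→7 push 1 @ unit cost 22 (adds 22)
shortest-cost path #9: 5→3→6→7 push 2 @ unit cost 22 (adds 44)
shortest-cost path #10: 5→3→6→0→7 push 7 @ unit cost 24 (adds 168)
shortest-cost path #11: 5→1→6→0→7 push 2 @ unit cost 30 (adds 60)
total cost = 1350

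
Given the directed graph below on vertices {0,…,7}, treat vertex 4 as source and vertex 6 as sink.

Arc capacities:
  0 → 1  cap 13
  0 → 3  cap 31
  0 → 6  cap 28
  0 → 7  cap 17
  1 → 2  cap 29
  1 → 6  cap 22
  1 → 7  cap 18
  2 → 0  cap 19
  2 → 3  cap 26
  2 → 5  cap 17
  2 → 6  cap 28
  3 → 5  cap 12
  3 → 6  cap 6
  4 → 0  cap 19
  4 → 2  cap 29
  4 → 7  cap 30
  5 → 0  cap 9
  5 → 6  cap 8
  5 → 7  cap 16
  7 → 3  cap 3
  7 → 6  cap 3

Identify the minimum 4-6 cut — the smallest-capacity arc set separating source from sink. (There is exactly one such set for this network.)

Min-cut arcs: {(4,0), (4,2), (7,3), (7,6)} (total capacity 54)

augment #1: 4→0→6 push 19
augment #2: 4→2→6 push 28
augment #3: 4→7→6 push 3
augment #4: 4→2→0→6 push 1
augment #5: 4→7→3→6 push 3
max flow = 54; residual-reachable set from 4 gives S-side
cut edges (S→T): {(4,0), (4,2), (7,3), (7,6)} total cap 54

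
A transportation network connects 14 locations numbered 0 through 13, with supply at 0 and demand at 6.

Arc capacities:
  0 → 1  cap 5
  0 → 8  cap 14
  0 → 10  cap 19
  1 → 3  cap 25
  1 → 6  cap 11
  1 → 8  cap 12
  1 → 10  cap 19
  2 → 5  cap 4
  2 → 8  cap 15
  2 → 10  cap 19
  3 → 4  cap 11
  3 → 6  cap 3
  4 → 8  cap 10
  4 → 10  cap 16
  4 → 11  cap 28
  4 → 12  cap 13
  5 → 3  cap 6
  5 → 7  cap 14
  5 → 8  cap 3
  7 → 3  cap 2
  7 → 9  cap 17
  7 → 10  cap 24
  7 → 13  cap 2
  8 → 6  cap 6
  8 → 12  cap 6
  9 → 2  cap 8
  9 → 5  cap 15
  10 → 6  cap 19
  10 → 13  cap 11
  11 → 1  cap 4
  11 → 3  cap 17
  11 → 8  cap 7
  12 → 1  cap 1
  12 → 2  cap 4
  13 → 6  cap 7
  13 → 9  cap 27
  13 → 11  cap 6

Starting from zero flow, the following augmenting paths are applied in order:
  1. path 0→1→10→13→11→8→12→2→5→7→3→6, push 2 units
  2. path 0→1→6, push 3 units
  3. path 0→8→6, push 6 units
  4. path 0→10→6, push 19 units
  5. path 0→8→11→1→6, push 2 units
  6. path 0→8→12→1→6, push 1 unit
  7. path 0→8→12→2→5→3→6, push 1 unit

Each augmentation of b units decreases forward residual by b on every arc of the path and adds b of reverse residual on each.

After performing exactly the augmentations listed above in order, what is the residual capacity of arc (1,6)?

Residual capacity of (1,6): 5

after path 1 (0→1→10→13→11→8→12→2→5→7→3→6, push 2): res(1,6)=11
after path 2 (0→1→6, push 3): res(1,6)=8
after path 3 (0→8→6, push 6): res(1,6)=8
after path 4 (0→10→6, push 19): res(1,6)=8
after path 5 (0→8→11→1→6, push 2): res(1,6)=6
after path 6 (0→8→12→1→6, push 1): res(1,6)=5
after path 7 (0→8→12→2→5→3→6, push 1): res(1,6)=5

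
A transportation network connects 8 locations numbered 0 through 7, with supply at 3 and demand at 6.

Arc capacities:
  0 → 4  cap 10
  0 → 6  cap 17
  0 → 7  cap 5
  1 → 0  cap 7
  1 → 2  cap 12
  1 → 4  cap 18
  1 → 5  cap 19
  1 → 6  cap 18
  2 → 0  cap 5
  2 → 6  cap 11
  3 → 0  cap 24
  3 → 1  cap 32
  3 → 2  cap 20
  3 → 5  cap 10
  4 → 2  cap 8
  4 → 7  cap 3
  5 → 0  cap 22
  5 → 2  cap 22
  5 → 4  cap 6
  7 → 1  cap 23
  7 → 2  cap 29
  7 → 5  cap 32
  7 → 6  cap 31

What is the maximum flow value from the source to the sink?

Maximum flow value: 54

augment #1: 3→0→6 bottleneck 17, total now 17
augment #2: 3→1→6 bottleneck 18, total now 35
augment #3: 3→2→6 bottleneck 11, total now 46
augment #4: 3→0→7→6 bottleneck 5, total now 51
augment #5: 3→0→4→7→6 bottleneck 2, total now 53
augment #6: 3→1→4→7→6 bottleneck 1, total now 54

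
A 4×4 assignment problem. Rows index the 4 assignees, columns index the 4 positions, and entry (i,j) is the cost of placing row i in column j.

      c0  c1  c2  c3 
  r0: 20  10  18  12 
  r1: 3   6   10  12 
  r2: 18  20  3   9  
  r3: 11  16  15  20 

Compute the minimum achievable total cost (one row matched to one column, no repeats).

Minimum assignment cost: 32

optimal assignment: row0→col3 (cost 12), row1→col1 (cost 6), row2→col2 (cost 3), row3→col0 (cost 11)
total = 12 + 6 + 3 + 11 = 32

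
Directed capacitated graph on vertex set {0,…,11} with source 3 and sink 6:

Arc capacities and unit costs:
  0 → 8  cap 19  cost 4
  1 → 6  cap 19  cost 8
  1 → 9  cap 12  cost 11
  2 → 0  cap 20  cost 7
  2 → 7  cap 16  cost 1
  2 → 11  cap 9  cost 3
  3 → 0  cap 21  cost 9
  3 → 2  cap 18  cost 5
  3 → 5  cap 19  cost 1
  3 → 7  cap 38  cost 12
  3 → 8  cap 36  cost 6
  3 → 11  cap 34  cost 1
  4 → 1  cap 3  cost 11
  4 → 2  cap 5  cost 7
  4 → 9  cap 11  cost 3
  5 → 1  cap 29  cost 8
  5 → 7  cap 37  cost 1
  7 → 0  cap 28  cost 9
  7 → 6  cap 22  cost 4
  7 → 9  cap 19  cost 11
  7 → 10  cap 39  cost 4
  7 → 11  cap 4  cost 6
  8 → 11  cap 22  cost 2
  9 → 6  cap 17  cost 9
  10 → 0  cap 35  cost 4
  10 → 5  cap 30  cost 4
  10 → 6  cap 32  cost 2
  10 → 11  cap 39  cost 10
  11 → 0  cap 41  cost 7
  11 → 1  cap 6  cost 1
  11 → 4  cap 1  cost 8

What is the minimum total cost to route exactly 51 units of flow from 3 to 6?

shortest-cost path #1: 3→5→7→6 push 19 @ unit cost 6 (adds 114)
shortest-cost path #2: 3→11→1→6 push 6 @ unit cost 10 (adds 60)
shortest-cost path #3: 3→2→7→6 push 3 @ unit cost 10 (adds 30)
shortest-cost path #4: 3→2→7→10→6 push 13 @ unit cost 12 (adds 156)
shortest-cost path #5: 3→7→10→6 push 10 @ unit cost 18 (adds 180)
total cost = 540

Minimum cost for 51 units: 540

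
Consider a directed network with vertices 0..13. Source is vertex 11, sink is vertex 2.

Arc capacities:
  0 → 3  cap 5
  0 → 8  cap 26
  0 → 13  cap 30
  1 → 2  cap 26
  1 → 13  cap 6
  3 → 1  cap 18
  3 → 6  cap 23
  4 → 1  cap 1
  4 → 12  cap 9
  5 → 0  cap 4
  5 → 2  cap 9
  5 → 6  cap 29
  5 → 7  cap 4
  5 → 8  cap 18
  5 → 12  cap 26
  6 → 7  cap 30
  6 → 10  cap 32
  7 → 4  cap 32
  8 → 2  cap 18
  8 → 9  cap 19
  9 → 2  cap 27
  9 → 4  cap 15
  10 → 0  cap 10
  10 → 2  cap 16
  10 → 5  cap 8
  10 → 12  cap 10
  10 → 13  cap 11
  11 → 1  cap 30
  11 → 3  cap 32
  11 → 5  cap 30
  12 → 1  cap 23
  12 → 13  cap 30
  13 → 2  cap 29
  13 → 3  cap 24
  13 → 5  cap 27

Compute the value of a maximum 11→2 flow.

Maximum flow value: 85

augment #1: 11→1→2 bottleneck 26, total now 26
augment #2: 11→5→2 bottleneck 9, total now 35
augment #3: 11→1→13→2 bottleneck 4, total now 39
augment #4: 11→5→8→2 bottleneck 18, total now 57
augment #5: 11→3→1→13→2 bottleneck 2, total now 59
augment #6: 11→3→6→10→2 bottleneck 16, total now 75
augment #7: 11→5→0→13→2 bottleneck 3, total now 78
augment #8: 11→3→6→10→13→2 bottleneck 7, total now 85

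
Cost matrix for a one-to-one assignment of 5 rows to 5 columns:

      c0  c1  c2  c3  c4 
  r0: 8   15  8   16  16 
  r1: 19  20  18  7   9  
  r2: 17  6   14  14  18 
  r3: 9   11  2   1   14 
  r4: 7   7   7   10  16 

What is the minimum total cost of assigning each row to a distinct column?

Minimum assignment cost: 31

one of 2 optimal assignments: row0→col0 (cost 8), row1→col4 (cost 9), row2→col1 (cost 6), row3→col3 (cost 1), row4→col2 (cost 7)
total = 8 + 9 + 6 + 1 + 7 = 31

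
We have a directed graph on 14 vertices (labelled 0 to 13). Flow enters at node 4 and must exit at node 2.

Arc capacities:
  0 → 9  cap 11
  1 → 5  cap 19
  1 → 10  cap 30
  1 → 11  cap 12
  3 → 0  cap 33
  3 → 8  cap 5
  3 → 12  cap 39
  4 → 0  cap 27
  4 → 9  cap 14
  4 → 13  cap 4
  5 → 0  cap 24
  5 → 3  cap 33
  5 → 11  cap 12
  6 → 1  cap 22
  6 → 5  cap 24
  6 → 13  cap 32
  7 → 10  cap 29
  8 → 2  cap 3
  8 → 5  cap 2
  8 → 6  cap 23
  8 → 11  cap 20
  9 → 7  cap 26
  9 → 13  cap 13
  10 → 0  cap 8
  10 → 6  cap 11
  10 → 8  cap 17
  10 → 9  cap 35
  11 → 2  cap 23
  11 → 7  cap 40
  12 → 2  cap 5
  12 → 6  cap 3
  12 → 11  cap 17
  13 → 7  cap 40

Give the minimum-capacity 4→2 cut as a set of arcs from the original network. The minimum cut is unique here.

Min-cut arcs: {(10,6), (10,8)} (total capacity 28)

augment #1: 4→9→7→10→8→2 push 3
augment #2: 4→9→7→10→8→11→2 push 11
augment #3: 4→13→7→10→8→11→2 push 3
augment #4: 4→13→7→10→6→1→11→2 push 1
augment #5: 4→0→9→7→10→6→1→11→2 push 8
augment #6: 4→0→9→7→10→6→5→3→12→2 push 2
max flow = 28; residual-reachable set from 4 gives S-side
cut edges (S→T): {(10,6), (10,8)} total cap 28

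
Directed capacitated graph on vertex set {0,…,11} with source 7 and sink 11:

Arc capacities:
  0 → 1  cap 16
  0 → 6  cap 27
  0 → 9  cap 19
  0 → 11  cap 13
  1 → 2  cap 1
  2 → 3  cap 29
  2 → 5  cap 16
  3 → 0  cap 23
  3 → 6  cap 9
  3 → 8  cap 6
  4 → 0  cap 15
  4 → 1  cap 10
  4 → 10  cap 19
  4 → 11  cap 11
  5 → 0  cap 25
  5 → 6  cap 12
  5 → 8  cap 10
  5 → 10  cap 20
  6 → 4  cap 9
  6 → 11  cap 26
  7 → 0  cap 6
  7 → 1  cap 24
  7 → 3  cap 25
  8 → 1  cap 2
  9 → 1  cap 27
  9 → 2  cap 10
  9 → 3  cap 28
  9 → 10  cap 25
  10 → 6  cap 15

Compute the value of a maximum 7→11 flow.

augment #1: 7→0→11 bottleneck 6, total now 6
augment #2: 7→3→0→11 bottleneck 7, total now 13
augment #3: 7→3→6→11 bottleneck 9, total now 22
augment #4: 7→3→0→6→11 bottleneck 9, total now 31
augment #5: 7→1→2→5→6→11 bottleneck 1, total now 32

Maximum flow value: 32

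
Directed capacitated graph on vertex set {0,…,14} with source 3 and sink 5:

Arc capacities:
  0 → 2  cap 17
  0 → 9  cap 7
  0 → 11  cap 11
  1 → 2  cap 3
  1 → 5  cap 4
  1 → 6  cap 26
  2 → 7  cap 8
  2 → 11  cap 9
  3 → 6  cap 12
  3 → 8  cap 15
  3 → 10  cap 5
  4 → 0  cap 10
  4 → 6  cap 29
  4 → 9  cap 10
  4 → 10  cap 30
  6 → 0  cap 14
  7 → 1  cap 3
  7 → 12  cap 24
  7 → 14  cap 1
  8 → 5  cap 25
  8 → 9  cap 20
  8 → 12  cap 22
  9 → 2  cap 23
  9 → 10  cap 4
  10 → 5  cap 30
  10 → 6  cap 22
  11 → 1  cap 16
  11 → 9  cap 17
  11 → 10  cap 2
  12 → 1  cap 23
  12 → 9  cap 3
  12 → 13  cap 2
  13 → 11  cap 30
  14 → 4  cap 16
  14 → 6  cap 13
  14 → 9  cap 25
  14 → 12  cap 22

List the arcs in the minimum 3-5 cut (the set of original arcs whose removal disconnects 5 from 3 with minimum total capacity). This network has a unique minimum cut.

augment #1: 3→8→5 push 15
augment #2: 3→10→5 push 5
augment #3: 3→6→0→9→10→5 push 4
augment #4: 3→6→0→11→1→5 push 4
augment #5: 3→6→0→11→10→5 push 2
augment #6: 3→6→0→2→7→14→4→10→5 push 1
max flow = 31; residual-reachable set from 3 gives S-side
cut edges (S→T): {(1,5), (3,8), (3,10), (7,14), (9,10), (11,10)} total cap 31

Min-cut arcs: {(1,5), (3,8), (3,10), (7,14), (9,10), (11,10)} (total capacity 31)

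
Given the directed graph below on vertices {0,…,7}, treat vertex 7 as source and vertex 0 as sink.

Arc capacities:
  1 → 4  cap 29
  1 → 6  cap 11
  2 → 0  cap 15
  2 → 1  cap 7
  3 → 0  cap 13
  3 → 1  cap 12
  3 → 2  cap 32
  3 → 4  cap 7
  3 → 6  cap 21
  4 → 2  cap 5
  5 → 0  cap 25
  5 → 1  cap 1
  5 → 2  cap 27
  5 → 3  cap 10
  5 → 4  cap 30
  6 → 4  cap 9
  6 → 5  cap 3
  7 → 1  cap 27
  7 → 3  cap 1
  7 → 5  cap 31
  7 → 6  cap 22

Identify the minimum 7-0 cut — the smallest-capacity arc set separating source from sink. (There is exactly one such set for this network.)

Min-cut arcs: {(4,2), (6,5), (7,3), (7,5)} (total capacity 40)

augment #1: 7→3→0 push 1
augment #2: 7→5→0 push 25
augment #3: 7→5→2→0 push 6
augment #4: 7→1→4→2→0 push 5
augment #5: 7→6→5→2→0 push 3
max flow = 40; residual-reachable set from 7 gives S-side
cut edges (S→T): {(4,2), (6,5), (7,3), (7,5)} total cap 40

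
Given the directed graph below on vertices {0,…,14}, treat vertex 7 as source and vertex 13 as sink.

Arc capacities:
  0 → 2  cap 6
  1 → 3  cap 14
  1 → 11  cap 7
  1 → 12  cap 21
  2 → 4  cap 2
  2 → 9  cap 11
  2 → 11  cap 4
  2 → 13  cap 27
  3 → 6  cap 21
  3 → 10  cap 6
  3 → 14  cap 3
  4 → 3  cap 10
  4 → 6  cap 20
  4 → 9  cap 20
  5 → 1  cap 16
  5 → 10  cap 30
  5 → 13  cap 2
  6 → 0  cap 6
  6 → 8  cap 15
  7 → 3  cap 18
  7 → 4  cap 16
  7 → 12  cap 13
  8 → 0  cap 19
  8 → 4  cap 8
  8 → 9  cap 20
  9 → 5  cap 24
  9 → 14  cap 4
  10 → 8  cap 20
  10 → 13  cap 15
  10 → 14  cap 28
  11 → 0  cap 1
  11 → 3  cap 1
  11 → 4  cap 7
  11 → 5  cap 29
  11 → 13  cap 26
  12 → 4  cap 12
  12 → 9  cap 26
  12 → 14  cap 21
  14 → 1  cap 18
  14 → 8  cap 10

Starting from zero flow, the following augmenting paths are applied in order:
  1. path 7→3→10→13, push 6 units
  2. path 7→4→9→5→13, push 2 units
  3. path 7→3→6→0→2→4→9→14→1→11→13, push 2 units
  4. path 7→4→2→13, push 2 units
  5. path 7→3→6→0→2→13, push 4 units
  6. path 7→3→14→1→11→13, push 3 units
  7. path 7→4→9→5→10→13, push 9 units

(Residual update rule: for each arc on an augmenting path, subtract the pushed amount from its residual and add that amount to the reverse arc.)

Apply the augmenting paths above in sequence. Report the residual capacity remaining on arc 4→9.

Residual capacity of (4,9): 7

after path 1 (7→3→10→13, push 6): res(4,9)=20
after path 2 (7→4→9→5→13, push 2): res(4,9)=18
after path 3 (7→3→6→0→2→4→9→14→1→11→13, push 2): res(4,9)=16
after path 4 (7→4→2→13, push 2): res(4,9)=16
after path 5 (7→3→6→0→2→13, push 4): res(4,9)=16
after path 6 (7→3→14→1→11→13, push 3): res(4,9)=16
after path 7 (7→4→9→5→10→13, push 9): res(4,9)=7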